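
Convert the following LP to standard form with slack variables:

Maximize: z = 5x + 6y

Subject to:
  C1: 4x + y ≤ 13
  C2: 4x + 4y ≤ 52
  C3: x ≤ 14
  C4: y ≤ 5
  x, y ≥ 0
max z = 5x + 6y

s.t.
  4x + y + s1 = 13
  4x + 4y + s2 = 52
  x + s3 = 14
  y + s4 = 5
  x, y, s1, s2, s3, s4 ≥ 0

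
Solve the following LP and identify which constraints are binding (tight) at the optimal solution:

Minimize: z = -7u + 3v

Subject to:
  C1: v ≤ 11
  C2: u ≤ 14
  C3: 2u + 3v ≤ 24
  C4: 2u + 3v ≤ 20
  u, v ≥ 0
Optimal: u = 10, v = 0
Binding: C4, v ≥ 0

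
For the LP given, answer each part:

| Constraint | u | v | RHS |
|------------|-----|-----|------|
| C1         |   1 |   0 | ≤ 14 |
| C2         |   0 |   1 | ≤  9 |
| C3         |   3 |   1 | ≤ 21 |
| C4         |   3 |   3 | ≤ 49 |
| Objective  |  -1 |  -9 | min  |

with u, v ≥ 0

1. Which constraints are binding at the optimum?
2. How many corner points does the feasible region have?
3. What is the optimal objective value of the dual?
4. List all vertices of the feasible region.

1. C2, C3
2. 4
3. -85 (by strong duality, equal to the primal optimum)
4. (0, 0), (7, 0), (4, 9), (0, 9)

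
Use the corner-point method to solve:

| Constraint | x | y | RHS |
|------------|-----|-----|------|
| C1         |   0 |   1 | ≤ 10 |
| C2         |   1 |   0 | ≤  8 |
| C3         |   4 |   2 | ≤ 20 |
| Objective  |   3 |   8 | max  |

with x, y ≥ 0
Each vertex is the intersection of two constraint boundaries that also satisfies all remaining constraints:
  x = 0 and y = 0 → (0, 0)
  4x + 2y = 20 and y = 0 → (5, 0)
  y = 10 and 4x + 2y = 20 → (0, 10)

Evaluating z = 3x + 8y at each vertex:
  (0, 0): z = 0
  (5, 0): z = 15
  (0, 10): z = 80

The maximum is at (0, 10) with z = 80.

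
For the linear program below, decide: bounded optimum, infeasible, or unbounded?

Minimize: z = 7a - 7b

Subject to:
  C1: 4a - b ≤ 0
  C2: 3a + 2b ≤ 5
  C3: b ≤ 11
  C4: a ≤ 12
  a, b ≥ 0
The point (0, 2.5) satisfies every constraint, so the LP is feasible; the constraints give a ≤ 12 and b ≤ 11, which with a, b ≥ 0 keep the feasible region inside a bounded box. A feasible, bounded LP attains a finite optimum at a vertex.

Bounded optimum: z* = -17.5 at (0, 2.5).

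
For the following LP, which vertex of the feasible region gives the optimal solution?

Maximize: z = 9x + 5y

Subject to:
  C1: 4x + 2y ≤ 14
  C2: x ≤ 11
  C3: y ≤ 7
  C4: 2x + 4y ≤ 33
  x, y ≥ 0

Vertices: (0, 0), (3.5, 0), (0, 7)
Evaluating z = 9x + 5y at each vertex:
  (0, 0): z = 0
  (3.5, 0): z = 31.5
  (0, 7): z = 35

The largest value is z = 35, attained at (0, 7).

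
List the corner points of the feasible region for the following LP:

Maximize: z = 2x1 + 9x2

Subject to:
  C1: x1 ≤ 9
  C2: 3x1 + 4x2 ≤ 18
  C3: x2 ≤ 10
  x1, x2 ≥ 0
Each vertex is the intersection of two constraint boundaries that also satisfies all remaining constraints:
  x1 = 0 and x2 = 0 → (0, 0)
  3x1 + 4x2 = 18 and x2 = 0 → (6, 0)
  3x1 + 4x2 = 18 and x1 = 0 → (0, 4.5)

Vertices: (0, 0), (6, 0), (0, 4.5)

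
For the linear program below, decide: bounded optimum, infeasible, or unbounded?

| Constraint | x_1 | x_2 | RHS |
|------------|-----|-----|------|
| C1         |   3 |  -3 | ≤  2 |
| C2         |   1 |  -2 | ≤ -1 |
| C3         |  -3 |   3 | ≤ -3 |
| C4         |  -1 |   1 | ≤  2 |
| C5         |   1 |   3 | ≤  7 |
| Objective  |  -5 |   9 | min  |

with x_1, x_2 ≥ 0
C1 requires 3x_1 - 3x_2 ≤ 2, while C3 (-3x_1 + 3x_2 ≤ -3) is equivalent to 3x_1 - 3x_2 ≥ 3. Together they would need 3 ≤ 3x_1 - 3x_2 ≤ 2, which is impossible since 3 > 2. No point satisfies all constraints.

Infeasible: no point satisfies all constraints simultaneously.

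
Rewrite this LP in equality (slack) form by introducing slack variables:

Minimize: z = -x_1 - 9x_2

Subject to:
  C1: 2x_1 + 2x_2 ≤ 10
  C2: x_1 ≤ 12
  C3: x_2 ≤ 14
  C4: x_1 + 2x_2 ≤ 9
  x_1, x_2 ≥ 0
min z = -x_1 - 9x_2

s.t.
  2x_1 + 2x_2 + s1 = 10
  x_1 + s2 = 12
  x_2 + s3 = 14
  x_1 + 2x_2 + s4 = 9
  x_1, x_2, s1, s2, s3, s4 ≥ 0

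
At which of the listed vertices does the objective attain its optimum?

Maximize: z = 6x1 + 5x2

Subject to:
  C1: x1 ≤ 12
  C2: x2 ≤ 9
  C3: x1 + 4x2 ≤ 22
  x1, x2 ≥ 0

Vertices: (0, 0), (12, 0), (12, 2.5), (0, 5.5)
Evaluating z = 6x1 + 5x2 at each vertex:
  (0, 0): z = 0
  (12, 0): z = 72
  (12, 2.5): z = 84.5
  (0, 5.5): z = 27.5

The largest value is z = 84.5, attained at (12, 2.5).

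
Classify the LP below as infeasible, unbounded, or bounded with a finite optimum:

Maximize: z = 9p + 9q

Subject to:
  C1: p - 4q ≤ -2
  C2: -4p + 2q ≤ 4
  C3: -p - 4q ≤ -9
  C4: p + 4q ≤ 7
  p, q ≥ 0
C4 requires p + 4q ≤ 7, while C3 (-p - 4q ≤ -9) is equivalent to p + 4q ≥ 9. Together they would need 9 ≤ p + 4q ≤ 7, which is impossible since 9 > 7. No point satisfies all constraints.

Infeasible: no point satisfies all constraints simultaneously.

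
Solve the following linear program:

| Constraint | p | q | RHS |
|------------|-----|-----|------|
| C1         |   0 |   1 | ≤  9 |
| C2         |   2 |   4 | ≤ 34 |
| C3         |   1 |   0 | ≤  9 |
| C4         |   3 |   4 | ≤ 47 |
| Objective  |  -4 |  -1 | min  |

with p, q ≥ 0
p = 9, q = 4, z = -40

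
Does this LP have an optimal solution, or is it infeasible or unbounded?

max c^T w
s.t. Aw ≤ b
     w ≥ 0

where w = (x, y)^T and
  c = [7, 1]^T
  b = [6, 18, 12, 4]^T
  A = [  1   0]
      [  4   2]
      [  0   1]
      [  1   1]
The point (4, 0) satisfies every constraint, so the LP is feasible; the constraints give x ≤ 6 and y ≤ 12, which with x, y ≥ 0 keep the feasible region inside a bounded box. A feasible, bounded LP attains a finite optimum at a vertex.

The LP has an optimal solution: (4, 0) with z = 28.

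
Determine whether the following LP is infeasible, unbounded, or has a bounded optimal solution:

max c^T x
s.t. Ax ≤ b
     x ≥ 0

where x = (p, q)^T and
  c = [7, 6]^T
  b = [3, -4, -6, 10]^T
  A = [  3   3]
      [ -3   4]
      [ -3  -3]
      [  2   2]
One constraint requires 3p + 3q ≤ 3, while the constraint -3p - 3q ≤ -6 is equivalent to 3p + 3q ≥ 6. Together they would need 6 ≤ 3p + 3q ≤ 3, which is impossible since 6 > 3. No point satisfies all constraints.

The feasible region is empty; the LP is infeasible.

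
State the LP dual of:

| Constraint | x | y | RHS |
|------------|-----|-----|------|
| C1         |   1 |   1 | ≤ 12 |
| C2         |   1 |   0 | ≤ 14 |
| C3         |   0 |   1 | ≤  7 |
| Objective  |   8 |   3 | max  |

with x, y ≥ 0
Minimize: z = 12y1 + 14y2 + 7y3

Subject to:
  C1: -y1 - y2 ≤ -8
  C2: -y1 - y3 ≤ -3
  y1, y2, y3 ≥ 0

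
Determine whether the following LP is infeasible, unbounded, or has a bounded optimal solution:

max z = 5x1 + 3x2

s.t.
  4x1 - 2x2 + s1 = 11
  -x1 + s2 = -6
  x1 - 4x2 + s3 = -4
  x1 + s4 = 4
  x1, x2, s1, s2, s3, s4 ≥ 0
The row x1 + s4 = 4 with s4 ≥ 0 requires x1 ≤ 4, while the row -x1 + s2 = -6 with s2 ≥ 0 is equivalent to x1 ≥ 6. Together they would need 6 ≤ x1 ≤ 4, which is impossible since 6 > 4. No point satisfies all constraints.

Infeasible: no point satisfies all constraints simultaneously.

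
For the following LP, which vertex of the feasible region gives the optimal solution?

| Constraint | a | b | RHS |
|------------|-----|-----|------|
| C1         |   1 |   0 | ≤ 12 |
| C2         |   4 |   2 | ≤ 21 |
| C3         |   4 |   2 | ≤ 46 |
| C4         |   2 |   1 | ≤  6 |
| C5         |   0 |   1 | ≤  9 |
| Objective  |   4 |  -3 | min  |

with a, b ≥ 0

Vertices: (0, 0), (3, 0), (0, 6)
Evaluating z = 4a - 3b at each vertex:
  (0, 0): z = 0
  (3, 0): z = 12
  (0, 6): z = -18

The smallest value is z = -18, attained at (0, 6).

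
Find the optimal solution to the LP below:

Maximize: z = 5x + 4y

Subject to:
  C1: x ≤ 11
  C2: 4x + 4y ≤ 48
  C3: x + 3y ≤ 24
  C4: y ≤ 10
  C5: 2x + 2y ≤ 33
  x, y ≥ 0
x = 11, y = 1, z = 59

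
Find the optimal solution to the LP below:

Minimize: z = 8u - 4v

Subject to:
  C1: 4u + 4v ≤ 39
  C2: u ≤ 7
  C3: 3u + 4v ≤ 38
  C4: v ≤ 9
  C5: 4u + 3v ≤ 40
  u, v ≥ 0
u = 0, v = 9, z = -36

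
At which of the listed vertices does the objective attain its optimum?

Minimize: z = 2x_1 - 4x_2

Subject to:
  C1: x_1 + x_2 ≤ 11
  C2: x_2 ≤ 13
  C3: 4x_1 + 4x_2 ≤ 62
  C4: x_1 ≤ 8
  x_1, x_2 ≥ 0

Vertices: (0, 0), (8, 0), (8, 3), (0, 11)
(0, 11) with z = -44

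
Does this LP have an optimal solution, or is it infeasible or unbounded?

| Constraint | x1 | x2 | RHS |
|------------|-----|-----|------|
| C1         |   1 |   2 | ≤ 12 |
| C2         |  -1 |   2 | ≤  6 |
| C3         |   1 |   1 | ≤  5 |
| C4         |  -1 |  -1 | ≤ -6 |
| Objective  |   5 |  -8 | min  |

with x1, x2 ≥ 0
C3 requires x1 + x2 ≤ 5, while C4 (-x1 - x2 ≤ -6) is equivalent to x1 + x2 ≥ 6. Together they would need 6 ≤ x1 + x2 ≤ 5, which is impossible since 6 > 5. No point satisfies all constraints.

Infeasible — the constraint set is empty.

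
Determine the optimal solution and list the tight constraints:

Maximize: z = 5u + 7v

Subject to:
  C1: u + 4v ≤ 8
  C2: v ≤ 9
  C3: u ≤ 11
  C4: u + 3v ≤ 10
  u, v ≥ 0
Optimal: u = 8, v = 0
Binding: C1, v ≥ 0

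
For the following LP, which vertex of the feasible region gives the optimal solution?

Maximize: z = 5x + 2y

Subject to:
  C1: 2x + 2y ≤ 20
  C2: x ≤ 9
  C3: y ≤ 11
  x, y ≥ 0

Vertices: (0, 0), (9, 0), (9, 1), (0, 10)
(9, 1) with z = 47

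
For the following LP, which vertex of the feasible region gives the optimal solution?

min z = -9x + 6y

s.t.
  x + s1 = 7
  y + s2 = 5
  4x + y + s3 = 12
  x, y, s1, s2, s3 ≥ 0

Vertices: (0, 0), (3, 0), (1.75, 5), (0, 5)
(3, 0) with z = -27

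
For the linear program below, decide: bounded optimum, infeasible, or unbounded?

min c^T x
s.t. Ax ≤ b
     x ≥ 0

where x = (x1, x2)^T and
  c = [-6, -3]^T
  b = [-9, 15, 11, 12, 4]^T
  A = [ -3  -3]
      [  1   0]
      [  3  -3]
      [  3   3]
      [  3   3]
One constraint requires 3x1 + 3x2 ≤ 4, while the constraint -3x1 - 3x2 ≤ -9 is equivalent to 3x1 + 3x2 ≥ 9. Together they would need 9 ≤ 3x1 + 3x2 ≤ 4, which is impossible since 9 > 4. No point satisfies all constraints.

Infeasible: no point satisfies all constraints simultaneously.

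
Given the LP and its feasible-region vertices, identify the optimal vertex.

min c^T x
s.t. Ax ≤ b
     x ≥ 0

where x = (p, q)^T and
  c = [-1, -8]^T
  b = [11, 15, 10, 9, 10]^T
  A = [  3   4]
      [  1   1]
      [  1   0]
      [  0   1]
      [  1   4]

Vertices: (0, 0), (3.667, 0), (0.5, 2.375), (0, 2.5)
Evaluating z = -p - 8q at each vertex:
  (0, 0): z = 0
  (3.667, 0): z = -3.667
  (0.5, 2.375): z = -19.5
  (0, 2.5): z = -20

The smallest value is z = -20, attained at (0, 2.5).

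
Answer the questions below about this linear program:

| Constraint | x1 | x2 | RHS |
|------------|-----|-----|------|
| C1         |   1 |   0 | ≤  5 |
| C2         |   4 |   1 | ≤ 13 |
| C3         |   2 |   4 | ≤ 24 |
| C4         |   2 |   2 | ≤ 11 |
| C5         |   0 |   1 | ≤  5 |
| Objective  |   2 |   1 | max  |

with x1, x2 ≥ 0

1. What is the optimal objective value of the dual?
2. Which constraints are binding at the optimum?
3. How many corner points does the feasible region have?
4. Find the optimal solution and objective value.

1. 8 (by strong duality, equal to the primal optimum)
2. C2, C4
3. 5
4. x1 = 2.5, x2 = 3, z = 8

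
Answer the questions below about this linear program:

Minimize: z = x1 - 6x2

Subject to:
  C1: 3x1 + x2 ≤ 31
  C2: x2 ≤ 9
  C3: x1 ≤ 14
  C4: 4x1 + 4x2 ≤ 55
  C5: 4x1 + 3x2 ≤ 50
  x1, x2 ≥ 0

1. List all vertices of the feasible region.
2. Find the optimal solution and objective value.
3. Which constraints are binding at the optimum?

1. (0, 0), (10.33, 0), (8.625, 5.125), (4.75, 9), (0, 9)
2. x1 = 0, x2 = 9, z = -54
3. C2, x1 ≥ 0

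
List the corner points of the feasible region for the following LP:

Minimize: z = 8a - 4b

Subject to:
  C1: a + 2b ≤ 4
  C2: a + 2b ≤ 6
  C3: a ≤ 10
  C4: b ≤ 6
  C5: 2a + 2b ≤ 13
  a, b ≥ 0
Each vertex is the intersection of two constraint boundaries that also satisfies all remaining constraints:
  a = 0 and b = 0 → (0, 0)
  a + 2b = 4 and b = 0 → (4, 0)
  a + 2b = 4 and a = 0 → (0, 2)

Vertices: (0, 0), (4, 0), (0, 2)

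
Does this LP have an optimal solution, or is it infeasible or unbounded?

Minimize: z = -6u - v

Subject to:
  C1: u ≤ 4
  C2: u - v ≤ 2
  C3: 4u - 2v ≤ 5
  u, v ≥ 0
Feasible point: (0, 0) satisfies every constraint, so the LP is feasible.
Direction d = (0, 1): for each constraint row a, a·d ≤ 0 —
  (1)(0) + (0)(1) = 0 ≤ 0
  (1)(0) + (-1)(1) = -1 ≤ 0
  (4)(0) + (-2)(1) = -2 ≤ 0
and d ≥ 0, so (0, 0) + t·d stays feasible for every t ≥ 0. Along this ray z = -6u - v changes by -1 per unit t, so z → −∞.

Unbounded — the objective can decrease without bound over the feasible region.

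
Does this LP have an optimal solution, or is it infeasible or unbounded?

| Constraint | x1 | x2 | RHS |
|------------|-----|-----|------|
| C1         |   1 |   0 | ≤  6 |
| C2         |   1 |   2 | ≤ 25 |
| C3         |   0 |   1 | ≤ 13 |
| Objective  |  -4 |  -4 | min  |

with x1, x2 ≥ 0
The point (6, 9.5) satisfies every constraint, so the LP is feasible; the constraints give x1 ≤ 6 and x2 ≤ 13, which with x1, x2 ≥ 0 keep the feasible region inside a bounded box. A feasible, bounded LP attains a finite optimum at a vertex.

Evaluating z = -4x1 - 4x2 at each vertex:
  (0, 0): z = 0
  (6, 0): z = -24
  (6, 9.5): z = -62
  (0, 12.5): z = -50

Bounded optimum: z* = -62 at (6, 9.5).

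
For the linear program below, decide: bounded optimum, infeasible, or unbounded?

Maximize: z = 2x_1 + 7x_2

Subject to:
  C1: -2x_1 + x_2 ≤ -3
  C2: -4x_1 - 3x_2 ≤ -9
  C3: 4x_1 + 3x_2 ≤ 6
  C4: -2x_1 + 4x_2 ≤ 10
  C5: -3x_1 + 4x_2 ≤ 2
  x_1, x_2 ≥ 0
C3 requires 4x_1 + 3x_2 ≤ 6, while C2 (-4x_1 - 3x_2 ≤ -9) is equivalent to 4x_1 + 3x_2 ≥ 9. Together they would need 9 ≤ 4x_1 + 3x_2 ≤ 6, which is impossible since 9 > 6. No point satisfies all constraints.

Infeasible — the constraint set is empty.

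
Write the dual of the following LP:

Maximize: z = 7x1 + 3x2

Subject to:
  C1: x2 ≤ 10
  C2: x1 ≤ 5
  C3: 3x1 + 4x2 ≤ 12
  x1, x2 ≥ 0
Minimize: z = 10y1 + 5y2 + 12y3

Subject to:
  C1: -y2 - 3y3 ≤ -7
  C2: -y1 - 4y3 ≤ -3
  y1, y2, y3 ≥ 0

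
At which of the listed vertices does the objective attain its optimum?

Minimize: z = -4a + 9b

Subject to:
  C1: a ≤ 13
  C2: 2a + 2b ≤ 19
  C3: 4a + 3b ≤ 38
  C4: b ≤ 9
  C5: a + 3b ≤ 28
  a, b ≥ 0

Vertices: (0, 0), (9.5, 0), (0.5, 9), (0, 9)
(9.5, 0) with z = -38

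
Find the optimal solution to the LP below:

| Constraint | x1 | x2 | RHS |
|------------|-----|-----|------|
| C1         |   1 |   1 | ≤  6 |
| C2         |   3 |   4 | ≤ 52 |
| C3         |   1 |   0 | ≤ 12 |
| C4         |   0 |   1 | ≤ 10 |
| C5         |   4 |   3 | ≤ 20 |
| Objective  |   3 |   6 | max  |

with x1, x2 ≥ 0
x1 = 0, x2 = 6, z = 36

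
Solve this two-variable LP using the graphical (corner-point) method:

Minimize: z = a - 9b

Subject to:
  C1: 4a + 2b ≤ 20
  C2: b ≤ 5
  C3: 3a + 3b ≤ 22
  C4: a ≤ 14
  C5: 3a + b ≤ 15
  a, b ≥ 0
Each vertex is the intersection of two constraint boundaries that also satisfies all remaining constraints:
  a = 0 and b = 0 → (0, 0)
  4a + 2b = 20 and 3a + b = 15 → (5, 0)
  4a + 2b = 20 and 3a + 3b = 22 → (2.667, 4.667)
  b = 5 and 3a + 3b = 22 → (2.333, 5)
  b = 5 and a = 0 → (0, 5)

Evaluating z = a - 9b at each vertex:
  (0, 0): z = 0
  (5, 0): z = 5
  (2.667, 4.667): z = -39.33
  (2.333, 5): z = -42.67
  (0, 5): z = -45

The minimum is at (0, 5) with z = -45.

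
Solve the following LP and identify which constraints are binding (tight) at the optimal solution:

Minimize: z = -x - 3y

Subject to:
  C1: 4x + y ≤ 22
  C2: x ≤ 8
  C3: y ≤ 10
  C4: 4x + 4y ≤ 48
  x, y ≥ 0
Optimal: x = 2, y = 10
Binding: C3, C4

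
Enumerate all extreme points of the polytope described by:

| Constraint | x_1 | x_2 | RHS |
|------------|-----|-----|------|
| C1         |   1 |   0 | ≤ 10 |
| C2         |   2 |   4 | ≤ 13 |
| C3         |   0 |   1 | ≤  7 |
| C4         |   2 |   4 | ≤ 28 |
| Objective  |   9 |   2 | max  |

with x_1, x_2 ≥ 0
Each vertex is the intersection of two constraint boundaries that also satisfies all remaining constraints:
  x_1 = 0 and x_2 = 0 → (0, 0)
  2x_1 + 4x_2 = 13 and x_2 = 0 → (6.5, 0)
  2x_1 + 4x_2 = 13 and x_1 = 0 → (0, 3.25)

Vertices: (0, 0), (6.5, 0), (0, 3.25)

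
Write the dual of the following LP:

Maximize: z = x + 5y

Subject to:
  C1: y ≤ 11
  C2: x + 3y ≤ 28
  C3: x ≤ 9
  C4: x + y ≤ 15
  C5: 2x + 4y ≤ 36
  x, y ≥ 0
Minimize: z = 11y1 + 28y2 + 9y3 + 15y4 + 36y5

Subject to:
  C1: -y2 - y3 - y4 - 2y5 ≤ -1
  C2: -y1 - 3y2 - y4 - 4y5 ≤ -5
  y1, y2, y3, y4, y5 ≥ 0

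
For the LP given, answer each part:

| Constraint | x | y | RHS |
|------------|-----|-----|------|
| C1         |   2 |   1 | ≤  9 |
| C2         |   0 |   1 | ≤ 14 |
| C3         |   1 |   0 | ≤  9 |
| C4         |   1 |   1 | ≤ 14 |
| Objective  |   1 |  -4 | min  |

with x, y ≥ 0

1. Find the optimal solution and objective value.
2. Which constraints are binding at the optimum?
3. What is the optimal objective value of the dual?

1. x = 0, y = 9, z = -36
2. C1, x ≥ 0
3. -36 (by strong duality, equal to the primal optimum)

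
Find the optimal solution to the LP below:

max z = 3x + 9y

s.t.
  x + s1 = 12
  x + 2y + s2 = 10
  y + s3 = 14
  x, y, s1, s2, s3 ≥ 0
Each vertex is the intersection of two constraint boundaries that also satisfies all remaining constraints:
  x = 0 and y = 0 → (0, 0)
  x + 2y = 10 and y = 0 → (10, 0)
  x + 2y = 10 and x = 0 → (0, 5)

Evaluating z = 3x + 9y at each vertex:
  (0, 0): z = 0
  (10, 0): z = 30
  (0, 5): z = 45

The maximum is at (0, 5) with z = 45.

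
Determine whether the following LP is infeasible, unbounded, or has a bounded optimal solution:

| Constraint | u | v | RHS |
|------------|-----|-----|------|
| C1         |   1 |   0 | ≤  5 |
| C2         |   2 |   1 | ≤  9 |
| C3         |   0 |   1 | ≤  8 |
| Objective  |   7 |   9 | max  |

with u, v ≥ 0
The point (0.5, 8) satisfies every constraint, so the LP is feasible; the constraints give u ≤ 5 and v ≤ 8, which with u, v ≥ 0 keep the feasible region inside a bounded box. A feasible, bounded LP attains a finite optimum at a vertex.

Bounded optimum: z* = 75.5 at (0.5, 8).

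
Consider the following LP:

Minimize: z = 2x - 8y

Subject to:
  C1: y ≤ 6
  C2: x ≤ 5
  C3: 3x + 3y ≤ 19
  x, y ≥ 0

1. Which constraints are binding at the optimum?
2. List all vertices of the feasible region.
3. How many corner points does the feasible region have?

1. C1, x ≥ 0
2. (0, 0), (5, 0), (5, 1.333), (0.3333, 6), (0, 6)
3. 5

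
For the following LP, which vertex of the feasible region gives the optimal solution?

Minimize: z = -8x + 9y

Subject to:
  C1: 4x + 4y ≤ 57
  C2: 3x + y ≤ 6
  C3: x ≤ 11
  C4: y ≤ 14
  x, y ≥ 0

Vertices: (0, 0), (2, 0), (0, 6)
(2, 0) with z = -16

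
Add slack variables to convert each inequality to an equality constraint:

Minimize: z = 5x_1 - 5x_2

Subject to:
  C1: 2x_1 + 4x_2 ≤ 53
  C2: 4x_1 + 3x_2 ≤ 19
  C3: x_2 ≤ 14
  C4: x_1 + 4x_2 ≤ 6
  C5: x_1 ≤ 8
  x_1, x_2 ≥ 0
min z = 5x_1 - 5x_2

s.t.
  2x_1 + 4x_2 + s1 = 53
  4x_1 + 3x_2 + s2 = 19
  x_2 + s3 = 14
  x_1 + 4x_2 + s4 = 6
  x_1 + s5 = 8
  x_1, x_2, s1, s2, s3, s4, s5 ≥ 0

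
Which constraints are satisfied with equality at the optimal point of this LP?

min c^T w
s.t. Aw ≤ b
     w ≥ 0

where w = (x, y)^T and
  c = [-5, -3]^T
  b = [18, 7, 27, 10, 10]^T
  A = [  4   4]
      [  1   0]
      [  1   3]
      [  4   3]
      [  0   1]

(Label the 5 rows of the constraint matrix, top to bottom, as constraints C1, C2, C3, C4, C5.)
Optimal: x = 2.5, y = 0
Binding: C4, y ≥ 0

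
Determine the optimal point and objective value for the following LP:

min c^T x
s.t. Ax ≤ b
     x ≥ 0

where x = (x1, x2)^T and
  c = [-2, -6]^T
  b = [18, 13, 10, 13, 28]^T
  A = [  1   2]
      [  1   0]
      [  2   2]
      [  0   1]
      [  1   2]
Each vertex is the intersection of two constraint boundaries that also satisfies all remaining constraints:
  x1 = 0 and x2 = 0 → (0, 0)
  2x1 + 2x2 = 10 and x2 = 0 → (5, 0)
  2x1 + 2x2 = 10 and x1 = 0 → (0, 5)

Evaluating z = -2x1 - 6x2 at each vertex:
  (0, 0): z = 0
  (5, 0): z = -10
  (0, 5): z = -30

The minimum is at (0, 5) with z = -30.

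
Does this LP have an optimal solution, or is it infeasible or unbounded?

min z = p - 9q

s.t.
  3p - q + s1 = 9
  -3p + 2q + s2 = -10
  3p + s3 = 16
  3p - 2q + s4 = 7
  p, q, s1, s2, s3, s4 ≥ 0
The row 3p - 2q + s4 = 7 with s4 ≥ 0 requires 3p - 2q ≤ 7, while the row -3p + 2q + s2 = -10 with s2 ≥ 0 is equivalent to 3p - 2q ≥ 10. Together they would need 10 ≤ 3p - 2q ≤ 7, which is impossible since 10 > 7. No point satisfies all constraints.

Infeasible — the constraint set is empty.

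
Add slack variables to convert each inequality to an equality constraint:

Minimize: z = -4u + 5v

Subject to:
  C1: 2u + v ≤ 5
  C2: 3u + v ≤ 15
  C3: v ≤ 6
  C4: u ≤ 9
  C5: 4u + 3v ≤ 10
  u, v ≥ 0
min z = -4u + 5v

s.t.
  2u + v + s1 = 5
  3u + v + s2 = 15
  v + s3 = 6
  u + s4 = 9
  4u + 3v + s5 = 10
  u, v, s1, s2, s3, s4, s5 ≥ 0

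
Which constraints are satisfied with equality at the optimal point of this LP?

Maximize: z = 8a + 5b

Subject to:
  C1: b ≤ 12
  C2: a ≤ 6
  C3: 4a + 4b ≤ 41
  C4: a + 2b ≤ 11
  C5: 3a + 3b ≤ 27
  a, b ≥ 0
Optimal: a = 6, b = 2.5
Binding: C2, C4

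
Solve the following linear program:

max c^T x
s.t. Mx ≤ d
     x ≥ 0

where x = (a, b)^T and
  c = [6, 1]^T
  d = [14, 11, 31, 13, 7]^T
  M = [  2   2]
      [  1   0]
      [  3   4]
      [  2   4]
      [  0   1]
Each vertex is the intersection of two constraint boundaries that also satisfies all remaining constraints:
  a = 0 and b = 0 → (0, 0)
  2a + 4b = 13 and b = 0 → (6.5, 0)
  2a + 4b = 13 and a = 0 → (0, 3.25)

Evaluating z = 6a + b at each vertex:
  (0, 0): z = 0
  (6.5, 0): z = 39
  (0, 3.25): z = 3.25

The maximum is at (6.5, 0) with z = 39.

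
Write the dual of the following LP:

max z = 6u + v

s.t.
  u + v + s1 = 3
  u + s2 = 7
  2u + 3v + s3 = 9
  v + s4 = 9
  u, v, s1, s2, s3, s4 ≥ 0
Minimize: z = 3y1 + 7y2 + 9y3 + 9y4

Subject to:
  C1: -y1 - y2 - 2y3 ≤ -6
  C2: -y1 - 3y3 - y4 ≤ -1
  y1, y2, y3, y4 ≥ 0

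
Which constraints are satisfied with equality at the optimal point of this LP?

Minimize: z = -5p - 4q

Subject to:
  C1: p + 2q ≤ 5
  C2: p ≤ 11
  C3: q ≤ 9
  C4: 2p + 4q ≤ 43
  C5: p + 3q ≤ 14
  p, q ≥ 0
Optimal: p = 5, q = 0
Slack at optimum:
  C1: slack = 0 (binding)
  C2: slack = 6
  C3: slack = 9
  C4: slack = 33
  C5: slack = 9
  p ≥ 0: p = 5
  q ≥ 0: q = 0 (binding)
Binding constraints: C1, q ≥ 0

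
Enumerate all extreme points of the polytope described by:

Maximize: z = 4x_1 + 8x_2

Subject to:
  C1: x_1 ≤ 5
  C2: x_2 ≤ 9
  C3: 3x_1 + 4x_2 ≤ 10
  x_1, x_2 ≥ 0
Each vertex is the intersection of two constraint boundaries that also satisfies all remaining constraints:
  x_1 = 0 and x_2 = 0 → (0, 0)
  3x_1 + 4x_2 = 10 and x_2 = 0 → (3.333, 0)
  3x_1 + 4x_2 = 10 and x_1 = 0 → (0, 2.5)

Vertices: (0, 0), (3.333, 0), (0, 2.5)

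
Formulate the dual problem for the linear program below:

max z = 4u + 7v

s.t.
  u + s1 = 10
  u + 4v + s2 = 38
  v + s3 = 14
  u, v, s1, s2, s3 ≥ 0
Minimize: z = 10y1 + 38y2 + 14y3

Subject to:
  C1: -y1 - y2 ≤ -4
  C2: -4y2 - y3 ≤ -7
  y1, y2, y3 ≥ 0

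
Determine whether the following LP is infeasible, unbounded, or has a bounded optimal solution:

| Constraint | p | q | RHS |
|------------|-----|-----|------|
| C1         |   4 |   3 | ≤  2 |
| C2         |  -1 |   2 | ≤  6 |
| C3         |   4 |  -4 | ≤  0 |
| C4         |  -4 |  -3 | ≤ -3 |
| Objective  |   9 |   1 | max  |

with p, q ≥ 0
C1 requires 4p + 3q ≤ 2, while C4 (-4p - 3q ≤ -3) is equivalent to 4p + 3q ≥ 3. Together they would need 3 ≤ 4p + 3q ≤ 2, which is impossible since 3 > 2. No point satisfies all constraints.

Infeasible: no point satisfies all constraints simultaneously.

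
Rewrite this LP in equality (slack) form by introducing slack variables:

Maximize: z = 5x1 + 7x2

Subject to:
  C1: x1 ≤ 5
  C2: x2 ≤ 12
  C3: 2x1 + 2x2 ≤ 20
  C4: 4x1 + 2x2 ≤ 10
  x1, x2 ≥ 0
max z = 5x1 + 7x2

s.t.
  x1 + s1 = 5
  x2 + s2 = 12
  2x1 + 2x2 + s3 = 20
  4x1 + 2x2 + s4 = 10
  x1, x2, s1, s2, s3, s4 ≥ 0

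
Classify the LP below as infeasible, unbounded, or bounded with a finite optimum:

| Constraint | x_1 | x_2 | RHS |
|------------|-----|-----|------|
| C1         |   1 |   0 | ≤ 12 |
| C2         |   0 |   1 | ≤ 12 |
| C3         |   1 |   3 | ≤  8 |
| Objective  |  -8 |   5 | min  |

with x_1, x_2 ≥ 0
The point (8, 0) satisfies every constraint, so the LP is feasible; the constraints give x_1 ≤ 12 and x_2 ≤ 12, which with x_1, x_2 ≥ 0 keep the feasible region inside a bounded box. A feasible, bounded LP attains a finite optimum at a vertex.

The LP has an optimal solution: (8, 0) with z = -64.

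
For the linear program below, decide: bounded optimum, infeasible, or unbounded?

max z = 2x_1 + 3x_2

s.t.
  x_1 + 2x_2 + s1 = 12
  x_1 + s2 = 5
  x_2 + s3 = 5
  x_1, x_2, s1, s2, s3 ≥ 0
The point (5, 3.5) satisfies every constraint, so the LP is feasible; the constraints give x_1 ≤ 5 and x_2 ≤ 5, which with x_1, x_2 ≥ 0 keep the feasible region inside a bounded box. A feasible, bounded LP attains a finite optimum at a vertex.

Evaluating z = 2x_1 + 3x_2 at each vertex:
  (0, 0): z = 0
  (5, 0): z = 10
  (5, 3.5): z = 20.5
  (2, 5): z = 19
  (0, 5): z = 15

Bounded optimum: z* = 20.5 at (5, 3.5).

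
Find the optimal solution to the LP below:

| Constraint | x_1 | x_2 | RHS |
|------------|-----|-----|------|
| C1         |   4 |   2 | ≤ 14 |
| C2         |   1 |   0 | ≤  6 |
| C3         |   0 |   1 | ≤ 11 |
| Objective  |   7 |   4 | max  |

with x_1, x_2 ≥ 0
Each vertex is the intersection of two constraint boundaries that also satisfies all remaining constraints:
  x_1 = 0 and x_2 = 0 → (0, 0)
  4x_1 + 2x_2 = 14 and x_2 = 0 → (3.5, 0)
  4x_1 + 2x_2 = 14 and x_1 = 0 → (0, 7)

Evaluating z = 7x_1 + 4x_2 at each vertex:
  (0, 0): z = 0
  (3.5, 0): z = 24.5
  (0, 7): z = 28

The maximum is at (0, 7) with z = 28.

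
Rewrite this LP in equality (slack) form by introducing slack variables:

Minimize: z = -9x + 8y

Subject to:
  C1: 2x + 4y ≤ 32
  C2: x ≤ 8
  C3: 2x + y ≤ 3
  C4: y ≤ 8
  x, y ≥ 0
min z = -9x + 8y

s.t.
  2x + 4y + s1 = 32
  x + s2 = 8
  2x + y + s3 = 3
  y + s4 = 8
  x, y, s1, s2, s3, s4 ≥ 0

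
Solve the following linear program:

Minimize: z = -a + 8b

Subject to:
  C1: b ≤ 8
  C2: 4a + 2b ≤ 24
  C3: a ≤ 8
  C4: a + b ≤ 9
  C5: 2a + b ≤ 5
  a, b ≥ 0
Each vertex is the intersection of two constraint boundaries that also satisfies all remaining constraints:
  a = 0 and b = 0 → (0, 0)
  2a + b = 5 and b = 0 → (2.5, 0)
  2a + b = 5 and a = 0 → (0, 5)

Evaluating z = -a + 8b at each vertex:
  (0, 0): z = 0
  (2.5, 0): z = -2.5
  (0, 5): z = 40

The minimum is at (2.5, 0) with z = -2.5.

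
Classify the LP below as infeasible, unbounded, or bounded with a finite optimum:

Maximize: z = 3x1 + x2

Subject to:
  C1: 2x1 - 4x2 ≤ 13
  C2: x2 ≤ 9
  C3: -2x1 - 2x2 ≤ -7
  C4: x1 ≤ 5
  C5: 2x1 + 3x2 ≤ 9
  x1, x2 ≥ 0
The point (4.5, 0) satisfies every constraint, so the LP is feasible; the constraints give x1 ≤ 5 and x2 ≤ 9, which with x1, x2 ≥ 0 keep the feasible region inside a bounded box. A feasible, bounded LP attains a finite optimum at a vertex.

Bounded optimum: z* = 13.5 at (4.5, 0).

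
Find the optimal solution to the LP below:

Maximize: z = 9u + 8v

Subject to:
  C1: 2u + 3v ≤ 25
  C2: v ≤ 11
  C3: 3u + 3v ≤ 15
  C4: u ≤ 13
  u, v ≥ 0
u = 5, v = 0, z = 45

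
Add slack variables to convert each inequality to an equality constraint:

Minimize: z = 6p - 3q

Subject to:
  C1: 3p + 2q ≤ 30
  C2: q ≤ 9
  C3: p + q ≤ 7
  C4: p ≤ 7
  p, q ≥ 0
min z = 6p - 3q

s.t.
  3p + 2q + s1 = 30
  q + s2 = 9
  p + q + s3 = 7
  p + s4 = 7
  p, q, s1, s2, s3, s4 ≥ 0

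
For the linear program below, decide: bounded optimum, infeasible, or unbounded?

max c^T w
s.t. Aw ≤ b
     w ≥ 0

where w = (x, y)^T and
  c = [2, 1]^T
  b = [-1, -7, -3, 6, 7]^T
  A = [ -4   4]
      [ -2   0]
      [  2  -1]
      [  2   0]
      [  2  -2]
One constraint requires 2x ≤ 6, while the constraint -2x ≤ -7 is equivalent to 2x ≥ 7. Together they would need 7 ≤ 2x ≤ 6, which is impossible since 7 > 6. No point satisfies all constraints.

Infeasible: no point satisfies all constraints simultaneously.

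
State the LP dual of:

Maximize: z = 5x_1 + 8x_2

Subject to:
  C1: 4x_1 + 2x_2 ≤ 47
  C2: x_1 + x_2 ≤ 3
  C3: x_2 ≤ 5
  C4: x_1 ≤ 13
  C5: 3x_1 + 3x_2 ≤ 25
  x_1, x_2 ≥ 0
Minimize: z = 47y1 + 3y2 + 5y3 + 13y4 + 25y5

Subject to:
  C1: -4y1 - y2 - y4 - 3y5 ≤ -5
  C2: -2y1 - y2 - y3 - 3y5 ≤ -8
  y1, y2, y3, y4, y5 ≥ 0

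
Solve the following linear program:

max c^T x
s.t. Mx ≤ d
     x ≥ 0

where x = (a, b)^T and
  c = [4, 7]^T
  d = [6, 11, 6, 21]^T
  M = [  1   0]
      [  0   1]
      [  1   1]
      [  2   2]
a = 0, b = 6, z = 42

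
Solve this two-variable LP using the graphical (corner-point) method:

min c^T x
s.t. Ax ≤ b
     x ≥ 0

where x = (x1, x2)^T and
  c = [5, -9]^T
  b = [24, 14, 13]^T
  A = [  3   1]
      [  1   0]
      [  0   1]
x1 = 0, x2 = 13, z = -117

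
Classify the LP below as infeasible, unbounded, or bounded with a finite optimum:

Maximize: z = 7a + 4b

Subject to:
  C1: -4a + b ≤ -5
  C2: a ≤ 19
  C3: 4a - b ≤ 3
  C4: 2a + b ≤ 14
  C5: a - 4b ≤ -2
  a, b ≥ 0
C3 requires 4a - b ≤ 3, while C1 (-4a + b ≤ -5) is equivalent to 4a - b ≥ 5. Together they would need 5 ≤ 4a - b ≤ 3, which is impossible since 5 > 3. No point satisfies all constraints.

Infeasible — the constraint set is empty.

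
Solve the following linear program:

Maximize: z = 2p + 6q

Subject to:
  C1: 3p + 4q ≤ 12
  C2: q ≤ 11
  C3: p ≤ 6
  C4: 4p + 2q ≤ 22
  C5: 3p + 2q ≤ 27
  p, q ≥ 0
Each vertex is the intersection of two constraint boundaries that also satisfies all remaining constraints:
  p = 0 and q = 0 → (0, 0)
  3p + 4q = 12 and q = 0 → (4, 0)
  3p + 4q = 12 and p = 0 → (0, 3)

Evaluating z = 2p + 6q at each vertex:
  (0, 0): z = 0
  (4, 0): z = 8
  (0, 3): z = 18

The maximum is at (0, 3) with z = 18.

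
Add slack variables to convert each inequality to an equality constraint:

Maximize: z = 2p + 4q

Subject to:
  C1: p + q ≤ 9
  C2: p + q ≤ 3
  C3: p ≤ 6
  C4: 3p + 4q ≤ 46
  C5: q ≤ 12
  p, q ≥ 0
max z = 2p + 4q

s.t.
  p + q + s1 = 9
  p + q + s2 = 3
  p + s3 = 6
  3p + 4q + s4 = 46
  q + s5 = 12
  p, q, s1, s2, s3, s4, s5 ≥ 0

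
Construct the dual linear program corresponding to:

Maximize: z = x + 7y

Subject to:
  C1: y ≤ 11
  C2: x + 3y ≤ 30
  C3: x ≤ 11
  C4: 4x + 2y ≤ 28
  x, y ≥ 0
Minimize: z = 11y1 + 30y2 + 11y3 + 28y4

Subject to:
  C1: -y2 - y3 - 4y4 ≤ -1
  C2: -y1 - 3y2 - 2y4 ≤ -7
  y1, y2, y3, y4 ≥ 0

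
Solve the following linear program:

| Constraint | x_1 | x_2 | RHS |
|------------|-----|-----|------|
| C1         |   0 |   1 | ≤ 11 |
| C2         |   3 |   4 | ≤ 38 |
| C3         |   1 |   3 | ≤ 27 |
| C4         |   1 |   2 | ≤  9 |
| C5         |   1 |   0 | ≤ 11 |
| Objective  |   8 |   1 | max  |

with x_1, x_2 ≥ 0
Each vertex is the intersection of two constraint boundaries that also satisfies all remaining constraints:
  x_1 = 0 and x_2 = 0 → (0, 0)
  x_1 + 2x_2 = 9 and x_2 = 0 → (9, 0)
  x_1 + 2x_2 = 9 and x_1 = 0 → (0, 4.5)

Evaluating z = 8x_1 + x_2 at each vertex:
  (0, 0): z = 0
  (9, 0): z = 72
  (0, 4.5): z = 4.5

The maximum is at (9, 0) with z = 72.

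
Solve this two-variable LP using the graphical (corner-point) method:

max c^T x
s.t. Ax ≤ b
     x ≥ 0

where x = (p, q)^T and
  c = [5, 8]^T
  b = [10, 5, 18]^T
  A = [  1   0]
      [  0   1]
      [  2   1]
p = 6.5, q = 5, z = 72.5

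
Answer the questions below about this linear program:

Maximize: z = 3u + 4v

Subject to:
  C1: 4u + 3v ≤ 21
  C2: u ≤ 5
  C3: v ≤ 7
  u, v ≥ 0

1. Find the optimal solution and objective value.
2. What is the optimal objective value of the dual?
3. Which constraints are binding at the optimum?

1. u = 0, v = 7, z = 28
2. 28 (by strong duality, equal to the primal optimum)
3. C1, C3, u ≥ 0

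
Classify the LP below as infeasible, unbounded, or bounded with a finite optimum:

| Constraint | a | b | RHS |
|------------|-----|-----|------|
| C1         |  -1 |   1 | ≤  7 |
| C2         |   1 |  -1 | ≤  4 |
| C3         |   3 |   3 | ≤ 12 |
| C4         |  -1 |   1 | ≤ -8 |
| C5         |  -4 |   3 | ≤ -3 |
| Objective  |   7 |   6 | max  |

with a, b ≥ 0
C2 requires a - b ≤ 4, while C4 (-a + b ≤ -8) is equivalent to a - b ≥ 8. Together they would need 8 ≤ a - b ≤ 4, which is impossible since 8 > 4. No point satisfies all constraints.

The feasible region is empty; the LP is infeasible.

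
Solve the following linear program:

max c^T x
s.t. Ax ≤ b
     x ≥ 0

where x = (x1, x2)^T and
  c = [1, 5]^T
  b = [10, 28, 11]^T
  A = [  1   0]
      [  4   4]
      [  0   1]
x1 = 0, x2 = 7, z = 35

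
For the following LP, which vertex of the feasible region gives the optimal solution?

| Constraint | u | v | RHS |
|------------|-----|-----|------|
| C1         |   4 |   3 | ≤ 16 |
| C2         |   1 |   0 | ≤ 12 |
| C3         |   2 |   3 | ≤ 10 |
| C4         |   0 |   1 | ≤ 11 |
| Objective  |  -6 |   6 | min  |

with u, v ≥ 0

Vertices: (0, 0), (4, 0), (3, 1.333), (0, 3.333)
Evaluating z = -6u + 6v at each vertex:
  (0, 0): z = 0
  (4, 0): z = -24
  (3, 1.333): z = -10
  (0, 3.333): z = 20

The smallest value is z = -24, attained at (4, 0).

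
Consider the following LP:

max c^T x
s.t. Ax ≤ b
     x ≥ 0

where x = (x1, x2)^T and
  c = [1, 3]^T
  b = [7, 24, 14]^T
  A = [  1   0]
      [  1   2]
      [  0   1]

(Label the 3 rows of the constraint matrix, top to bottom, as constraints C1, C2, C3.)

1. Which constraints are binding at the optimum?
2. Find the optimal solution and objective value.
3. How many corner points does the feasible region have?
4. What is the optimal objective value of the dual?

1. C2, x1 ≥ 0
2. x1 = 0, x2 = 12, z = 36
3. 4
4. 36 (by strong duality, equal to the primal optimum)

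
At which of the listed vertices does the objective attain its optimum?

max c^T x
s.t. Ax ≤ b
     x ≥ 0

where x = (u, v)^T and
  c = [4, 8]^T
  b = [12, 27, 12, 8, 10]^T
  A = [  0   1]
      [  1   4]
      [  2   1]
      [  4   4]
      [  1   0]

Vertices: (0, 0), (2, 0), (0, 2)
Evaluating z = 4u + 8v at each vertex:
  (0, 0): z = 0
  (2, 0): z = 8
  (0, 2): z = 16

The largest value is z = 16, attained at (0, 2).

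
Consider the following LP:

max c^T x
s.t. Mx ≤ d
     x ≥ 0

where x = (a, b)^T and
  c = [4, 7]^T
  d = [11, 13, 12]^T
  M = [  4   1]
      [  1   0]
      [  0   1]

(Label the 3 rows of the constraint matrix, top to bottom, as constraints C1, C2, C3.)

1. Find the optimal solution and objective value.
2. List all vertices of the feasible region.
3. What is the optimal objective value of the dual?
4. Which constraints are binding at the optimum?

1. a = 0, b = 11, z = 77
2. (0, 0), (2.75, 0), (0, 11)
3. 77 (by strong duality, equal to the primal optimum)
4. C1, a ≥ 0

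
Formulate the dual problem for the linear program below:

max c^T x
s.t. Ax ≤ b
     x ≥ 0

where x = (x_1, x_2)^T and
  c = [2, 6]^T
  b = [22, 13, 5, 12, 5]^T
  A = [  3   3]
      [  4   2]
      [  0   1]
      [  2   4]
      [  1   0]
Minimize: z = 22y1 + 13y2 + 5y3 + 12y4 + 5y5

Subject to:
  C1: -3y1 - 4y2 - 2y4 - y5 ≤ -2
  C2: -3y1 - 2y2 - y3 - 4y4 ≤ -6
  y1, y2, y3, y4, y5 ≥ 0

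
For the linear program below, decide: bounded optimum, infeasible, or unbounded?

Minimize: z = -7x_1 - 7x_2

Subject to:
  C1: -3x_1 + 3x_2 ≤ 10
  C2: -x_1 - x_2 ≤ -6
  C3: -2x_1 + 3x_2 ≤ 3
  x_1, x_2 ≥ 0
Feasible point: (3, 3) satisfies every constraint, so the LP is feasible.
Direction d = (1, 0): for each constraint row a, a·d ≤ 0 —
  (-3)(1) + (3)(0) = -3 ≤ 0
  (-1)(1) + (-1)(0) = -1 ≤ 0
  (-2)(1) + (3)(0) = -2 ≤ 0
and d ≥ 0, so (3, 3) + t·d stays feasible for every t ≥ 0. Along this ray z = -7x_1 - 7x_2 changes by -7 per unit t, so z → −∞.

Unbounded: there is a feasible ray along which z → −∞.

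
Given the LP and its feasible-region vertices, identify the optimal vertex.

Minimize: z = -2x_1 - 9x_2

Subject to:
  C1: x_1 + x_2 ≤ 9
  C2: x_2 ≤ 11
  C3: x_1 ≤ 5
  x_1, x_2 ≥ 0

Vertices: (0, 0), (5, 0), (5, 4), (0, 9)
(0, 9) with z = -81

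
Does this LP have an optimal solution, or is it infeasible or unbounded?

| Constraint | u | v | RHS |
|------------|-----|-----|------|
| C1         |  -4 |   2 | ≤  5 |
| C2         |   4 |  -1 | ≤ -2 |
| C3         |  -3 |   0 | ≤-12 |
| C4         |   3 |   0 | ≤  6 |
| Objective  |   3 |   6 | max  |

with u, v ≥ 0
C4 requires 3u ≤ 6, while C3 (-3u ≤ -12) is equivalent to 3u ≥ 12. Together they would need 12 ≤ 3u ≤ 6, which is impossible since 12 > 6. No point satisfies all constraints.

Infeasible — the constraint set is empty.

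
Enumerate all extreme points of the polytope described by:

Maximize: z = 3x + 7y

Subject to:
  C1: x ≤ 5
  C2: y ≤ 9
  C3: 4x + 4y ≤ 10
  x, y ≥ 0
Each vertex is the intersection of two constraint boundaries that also satisfies all remaining constraints:
  x = 0 and y = 0 → (0, 0)
  4x + 4y = 10 and y = 0 → (2.5, 0)
  4x + 4y = 10 and x = 0 → (0, 2.5)

Vertices: (0, 0), (2.5, 0), (0, 2.5)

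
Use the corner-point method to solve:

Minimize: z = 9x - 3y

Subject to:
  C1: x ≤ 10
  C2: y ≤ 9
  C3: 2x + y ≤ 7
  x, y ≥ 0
Each vertex is the intersection of two constraint boundaries that also satisfies all remaining constraints:
  x = 0 and y = 0 → (0, 0)
  2x + y = 7 and y = 0 → (3.5, 0)
  2x + y = 7 and x = 0 → (0, 7)

Evaluating z = 9x - 3y at each vertex:
  (0, 0): z = 0
  (3.5, 0): z = 31.5
  (0, 7): z = -21

The minimum is at (0, 7) with z = -21.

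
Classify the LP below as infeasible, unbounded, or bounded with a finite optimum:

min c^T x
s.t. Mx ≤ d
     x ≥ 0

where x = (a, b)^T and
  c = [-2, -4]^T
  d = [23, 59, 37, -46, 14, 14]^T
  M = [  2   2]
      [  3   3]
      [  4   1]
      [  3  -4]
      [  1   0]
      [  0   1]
The point (0, 11.5) satisfies every constraint, so the LP is feasible; the constraints give a ≤ 14 and b ≤ 14, which with a, b ≥ 0 keep the feasible region inside a bounded box. A feasible, bounded LP attains a finite optimum at a vertex.

Evaluating z = -2a - 4b at each vertex:
  (0, 11.5): z = -46

The LP has an optimal solution: (0, 11.5) with z = -46.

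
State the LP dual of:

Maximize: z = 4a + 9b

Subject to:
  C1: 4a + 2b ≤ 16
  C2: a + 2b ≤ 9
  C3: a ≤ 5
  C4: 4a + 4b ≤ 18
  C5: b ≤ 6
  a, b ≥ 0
Minimize: z = 16y1 + 9y2 + 5y3 + 18y4 + 6y5

Subject to:
  C1: -4y1 - y2 - y3 - 4y4 ≤ -4
  C2: -2y1 - 2y2 - 4y4 - y5 ≤ -9
  y1, y2, y3, y4, y5 ≥ 0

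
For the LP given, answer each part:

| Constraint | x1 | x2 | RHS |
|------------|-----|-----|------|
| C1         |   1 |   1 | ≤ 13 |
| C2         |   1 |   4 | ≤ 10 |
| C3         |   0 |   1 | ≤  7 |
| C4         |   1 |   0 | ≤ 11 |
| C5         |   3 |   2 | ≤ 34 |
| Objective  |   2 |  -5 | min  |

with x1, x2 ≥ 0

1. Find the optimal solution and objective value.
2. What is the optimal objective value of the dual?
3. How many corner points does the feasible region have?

1. x1 = 0, x2 = 2.5, z = -12.5
2. -12.5 (by strong duality, equal to the primal optimum)
3. 3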